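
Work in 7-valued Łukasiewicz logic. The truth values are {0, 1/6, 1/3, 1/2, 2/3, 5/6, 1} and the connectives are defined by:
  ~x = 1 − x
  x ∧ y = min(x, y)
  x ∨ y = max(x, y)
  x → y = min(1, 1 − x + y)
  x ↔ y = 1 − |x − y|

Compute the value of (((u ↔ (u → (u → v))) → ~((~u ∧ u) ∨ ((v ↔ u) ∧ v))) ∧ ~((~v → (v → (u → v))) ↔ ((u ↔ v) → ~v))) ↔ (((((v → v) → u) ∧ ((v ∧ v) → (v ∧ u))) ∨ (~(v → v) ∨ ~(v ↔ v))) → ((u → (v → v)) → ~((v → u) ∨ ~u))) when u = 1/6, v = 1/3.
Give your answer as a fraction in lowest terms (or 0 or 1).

u → v = 1/6 → 1/3 = 1
u → (u → v) = 1/6 → 1 = 1
u ↔ (u → (u → v)) = 1/6 ↔ 1 = 1/6
~u = ~1/6 = 5/6
~u ∧ u = 5/6 ∧ 1/6 = 1/6
v ↔ u = 1/3 ↔ 1/6 = 5/6
(v ↔ u) ∧ v = 5/6 ∧ 1/3 = 1/3
(~u ∧ u) ∨ ((v ↔ u) ∧ v) = 1/6 ∨ 1/3 = 1/3
~((~u ∧ u) ∨ ((v ↔ u) ∧ v)) = ~1/3 = 2/3
(u ↔ (u → (u → v))) → ~((~u ∧ u) ∨ ((v ↔ u) ∧ v)) = 1/6 → 2/3 = 1
~v = ~1/3 = 2/3
u → v = 1/6 → 1/3 = 1
v → (u → v) = 1/3 → 1 = 1
~v → (v → (u → v)) = 2/3 → 1 = 1
u ↔ v = 1/6 ↔ 1/3 = 5/6
~v = ~1/3 = 2/3
(u ↔ v) → ~v = 5/6 → 2/3 = 5/6
(~v → (v → (u → v))) ↔ ((u ↔ v) → ~v) = 1 ↔ 5/6 = 5/6
~((~v → (v → (u → v))) ↔ ((u ↔ v) → ~v)) = ~5/6 = 1/6
((u ↔ (u → (u → v))) → ~((~u ∧ u) ∨ ((v ↔ u) ∧ v))) ∧ ~((~v → (v → (u → v))) ↔ ((u ↔ v) → ~v)) = 1 ∧ 1/6 = 1/6
v → v = 1/3 → 1/3 = 1
(v → v) → u = 1 → 1/6 = 1/6
v ∧ v = 1/3 ∧ 1/3 = 1/3
v ∧ u = 1/3 ∧ 1/6 = 1/6
(v ∧ v) → (v ∧ u) = 1/3 → 1/6 = 5/6
((v → v) → u) ∧ ((v ∧ v) → (v ∧ u)) = 1/6 ∧ 5/6 = 1/6
v → v = 1/3 → 1/3 = 1
~(v → v) = ~1 = 0
v ↔ v = 1/3 ↔ 1/3 = 1
~(v ↔ v) = ~1 = 0
~(v → v) ∨ ~(v ↔ v) = 0 ∨ 0 = 0
(((v → v) → u) ∧ ((v ∧ v) → (v ∧ u))) ∨ (~(v → v) ∨ ~(v ↔ v)) = 1/6 ∨ 0 = 1/6
v → v = 1/3 → 1/3 = 1
u → (v → v) = 1/6 → 1 = 1
v → u = 1/3 → 1/6 = 5/6
~u = ~1/6 = 5/6
(v → u) ∨ ~u = 5/6 ∨ 5/6 = 5/6
~((v → u) ∨ ~u) = ~5/6 = 1/6
(u → (v → v)) → ~((v → u) ∨ ~u) = 1 → 1/6 = 1/6
((((v → v) → u) ∧ ((v ∧ v) → (v ∧ u))) ∨ (~(v → v) ∨ ~(v ↔ v))) → ((u → (v → v)) → ~((v → u) ∨ ~u)) = 1/6 → 1/6 = 1
(((u ↔ (u → (u → v))) → ~((~u ∧ u) ∨ ((v ↔ u) ∧ v))) ∧ ~((~v → (v → (u → v))) ↔ ((u ↔ v) → ~v))) ↔ (((((v → v) → u) ∧ ((v ∧ v) → (v ∧ u))) ∨ (~(v → v) ∨ ~(v ↔ v))) → ((u → (v → v)) → ~((v → u) ∨ ~u))) = 1/6 ↔ 1 = 1/6

1/6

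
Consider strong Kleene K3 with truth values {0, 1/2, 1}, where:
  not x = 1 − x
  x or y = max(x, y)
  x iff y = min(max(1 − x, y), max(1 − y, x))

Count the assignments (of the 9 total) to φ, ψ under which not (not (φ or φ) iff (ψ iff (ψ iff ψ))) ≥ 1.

2

φ = 0, ψ = 0 ↦ 1  ≥
φ = 0, ψ = 1/2 ↦ 1/2  <
φ = 0, ψ = 1 ↦ 0  <
φ = 1/2, ψ = 0 ↦ 1/2  <
φ = 1/2, ψ = 1/2 ↦ 1/2  <
φ = 1/2, ψ = 1 ↦ 1/2  <
φ = 1, ψ = 0 ↦ 0  <
φ = 1, ψ = 1/2 ↦ 1/2  <
φ = 1, ψ = 1 ↦ 1  ≥
So 2 of the 9 assignments meet the threshold.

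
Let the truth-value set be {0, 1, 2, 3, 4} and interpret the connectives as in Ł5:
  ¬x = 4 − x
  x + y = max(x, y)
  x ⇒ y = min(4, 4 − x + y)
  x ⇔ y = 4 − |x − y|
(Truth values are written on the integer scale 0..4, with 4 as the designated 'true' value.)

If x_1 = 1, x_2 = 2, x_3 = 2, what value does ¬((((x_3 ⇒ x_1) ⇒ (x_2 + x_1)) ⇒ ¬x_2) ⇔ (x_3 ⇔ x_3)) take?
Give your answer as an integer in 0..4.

1

x_3 ⇒ x_1 = 2 ⇒ 1 = 3
x_2 + x_1 = 2 + 1 = 2
(x_3 ⇒ x_1) ⇒ (x_2 + x_1) = 3 ⇒ 2 = 3
¬x_2 = ¬2 = 2
((x_3 ⇒ x_1) ⇒ (x_2 + x_1)) ⇒ ¬x_2 = 3 ⇒ 2 = 3
x_3 ⇔ x_3 = 2 ⇔ 2 = 4
(((x_3 ⇒ x_1) ⇒ (x_2 + x_1)) ⇒ ¬x_2) ⇔ (x_3 ⇔ x_3) = 3 ⇔ 4 = 3
¬((((x_3 ⇒ x_1) ⇒ (x_2 + x_1)) ⇒ ¬x_2) ⇔ (x_3 ⇔ x_3)) = ¬3 = 1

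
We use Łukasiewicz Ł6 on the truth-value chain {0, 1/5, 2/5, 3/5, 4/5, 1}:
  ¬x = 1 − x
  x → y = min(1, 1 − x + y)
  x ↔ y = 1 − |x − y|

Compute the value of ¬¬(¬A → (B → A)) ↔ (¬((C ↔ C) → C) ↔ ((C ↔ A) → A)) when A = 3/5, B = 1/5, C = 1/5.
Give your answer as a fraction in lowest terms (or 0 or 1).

4/5

¬A = ¬3/5 = 2/5
B → A = 1/5 → 3/5 = 1
¬A → (B → A) = 2/5 → 1 = 1
¬(¬A → (B → A)) = ¬1 = 0
¬¬(¬A → (B → A)) = ¬0 = 1
C ↔ C = 1/5 ↔ 1/5 = 1
(C ↔ C) → C = 1 → 1/5 = 1/5
¬((C ↔ C) → C) = ¬1/5 = 4/5
C ↔ A = 1/5 ↔ 3/5 = 3/5
(C ↔ A) → A = 3/5 → 3/5 = 1
¬((C ↔ C) → C) ↔ ((C ↔ A) → A) = 4/5 ↔ 1 = 4/5
¬¬(¬A → (B → A)) ↔ (¬((C ↔ C) → C) ↔ ((C ↔ A) → A)) = 1 ↔ 4/5 = 4/5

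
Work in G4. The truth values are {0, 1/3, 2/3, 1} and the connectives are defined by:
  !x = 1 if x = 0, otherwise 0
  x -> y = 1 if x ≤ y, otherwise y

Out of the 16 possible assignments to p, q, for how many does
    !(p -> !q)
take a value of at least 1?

9

p = 0, q = 0 ↦ 0  <
p = 0, q = 1/3 ↦ 0  <
p = 0, q = 2/3 ↦ 0  <
p = 0, q = 1 ↦ 0  <
p = 1/3, q = 0 ↦ 0  <
p = 1/3, q = 1/3 ↦ 1  ≥
p = 1/3, q = 2/3 ↦ 1  ≥
p = 1/3, q = 1 ↦ 1  ≥
p = 2/3, q = 0 ↦ 0  <
p = 2/3, q = 1/3 ↦ 1  ≥
p = 2/3, q = 2/3 ↦ 1  ≥
p = 2/3, q = 1 ↦ 1  ≥
p = 1, q = 0 ↦ 0  <
p = 1, q = 1/3 ↦ 1  ≥
p = 1, q = 2/3 ↦ 1  ≥
p = 1, q = 1 ↦ 1  ≥
So 9 of the 16 assignments meet the threshold.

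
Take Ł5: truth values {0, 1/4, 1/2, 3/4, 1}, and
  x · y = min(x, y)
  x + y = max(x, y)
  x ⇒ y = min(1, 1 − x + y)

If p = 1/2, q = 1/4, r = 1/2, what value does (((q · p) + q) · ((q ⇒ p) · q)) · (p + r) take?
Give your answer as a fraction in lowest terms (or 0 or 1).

q · p = 1/4 · 1/2 = 1/4
(q · p) + q = 1/4 + 1/4 = 1/4
q ⇒ p = 1/4 ⇒ 1/2 = 1
(q ⇒ p) · q = 1 · 1/4 = 1/4
((q · p) + q) · ((q ⇒ p) · q) = 1/4 · 1/4 = 1/4
p + r = 1/2 + 1/2 = 1/2
(((q · p) + q) · ((q ⇒ p) · q)) · (p + r) = 1/4 · 1/2 = 1/4

1/4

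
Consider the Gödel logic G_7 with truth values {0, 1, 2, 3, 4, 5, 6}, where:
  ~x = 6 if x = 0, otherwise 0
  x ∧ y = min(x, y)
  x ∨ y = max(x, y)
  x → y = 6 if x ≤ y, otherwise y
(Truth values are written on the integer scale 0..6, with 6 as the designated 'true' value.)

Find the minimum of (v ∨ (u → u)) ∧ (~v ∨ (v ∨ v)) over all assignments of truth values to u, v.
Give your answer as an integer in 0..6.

1

Take u = 0, v = 1:
u → u = 0 → 0 = 6
v ∨ (u → u) = 1 ∨ 6 = 6
~v = ~1 = 0
v ∨ v = 1 ∨ 1 = 1
~v ∨ (v ∨ v) = 0 ∨ 1 = 1
(v ∨ (u → u)) ∧ (~v ∨ (v ∨ v)) = 6 ∧ 1 = 1
No assignment yields a value below 1, so this is the minimum.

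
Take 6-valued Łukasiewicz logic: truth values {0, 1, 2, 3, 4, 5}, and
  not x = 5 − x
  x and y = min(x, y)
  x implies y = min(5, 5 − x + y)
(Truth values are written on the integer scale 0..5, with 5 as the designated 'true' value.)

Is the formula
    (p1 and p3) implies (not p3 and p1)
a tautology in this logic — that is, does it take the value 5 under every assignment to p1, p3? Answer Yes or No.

Counterexample: take p1 = 1, p3 = 5.
p1 and p3 = 1 and 5 = 1
not p3 = not 5 = 0
not p3 and p1 = 0 and 1 = 0
(p1 and p3) implies (not p3 and p1) = 1 implies 0 = 4
This gives 4 ≠ 5.

No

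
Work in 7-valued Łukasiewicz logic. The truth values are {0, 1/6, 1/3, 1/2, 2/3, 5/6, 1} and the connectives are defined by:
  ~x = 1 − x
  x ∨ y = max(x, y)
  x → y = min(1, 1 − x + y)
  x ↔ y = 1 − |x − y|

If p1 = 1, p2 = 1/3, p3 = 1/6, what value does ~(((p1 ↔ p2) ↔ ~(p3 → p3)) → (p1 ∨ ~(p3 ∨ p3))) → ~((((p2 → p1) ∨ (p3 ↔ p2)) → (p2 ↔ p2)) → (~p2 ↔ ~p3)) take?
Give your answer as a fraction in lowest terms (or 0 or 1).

1

p1 ↔ p2 = 1 ↔ 1/3 = 1/3
p3 → p3 = 1/6 → 1/6 = 1
~(p3 → p3) = ~1 = 0
(p1 ↔ p2) ↔ ~(p3 → p3) = 1/3 ↔ 0 = 2/3
p3 ∨ p3 = 1/6 ∨ 1/6 = 1/6
~(p3 ∨ p3) = ~1/6 = 5/6
p1 ∨ ~(p3 ∨ p3) = 1 ∨ 5/6 = 1
((p1 ↔ p2) ↔ ~(p3 → p3)) → (p1 ∨ ~(p3 ∨ p3)) = 2/3 → 1 = 1
~(((p1 ↔ p2) ↔ ~(p3 → p3)) → (p1 ∨ ~(p3 ∨ p3))) = ~1 = 0
p2 → p1 = 1/3 → 1 = 1
p3 ↔ p2 = 1/6 ↔ 1/3 = 5/6
(p2 → p1) ∨ (p3 ↔ p2) = 1 ∨ 5/6 = 1
p2 ↔ p2 = 1/3 ↔ 1/3 = 1
((p2 → p1) ∨ (p3 ↔ p2)) → (p2 ↔ p2) = 1 → 1 = 1
~p2 = ~1/3 = 2/3
~p3 = ~1/6 = 5/6
~p2 ↔ ~p3 = 2/3 ↔ 5/6 = 5/6
(((p2 → p1) ∨ (p3 ↔ p2)) → (p2 ↔ p2)) → (~p2 ↔ ~p3) = 1 → 5/6 = 5/6
~((((p2 → p1) ∨ (p3 ↔ p2)) → (p2 ↔ p2)) → (~p2 ↔ ~p3)) = ~5/6 = 1/6
~(((p1 ↔ p2) ↔ ~(p3 → p3)) → (p1 ∨ ~(p3 ∨ p3))) → ~((((p2 → p1) ∨ (p3 ↔ p2)) → (p2 ↔ p2)) → (~p2 ↔ ~p3)) = 0 → 1/6 = 1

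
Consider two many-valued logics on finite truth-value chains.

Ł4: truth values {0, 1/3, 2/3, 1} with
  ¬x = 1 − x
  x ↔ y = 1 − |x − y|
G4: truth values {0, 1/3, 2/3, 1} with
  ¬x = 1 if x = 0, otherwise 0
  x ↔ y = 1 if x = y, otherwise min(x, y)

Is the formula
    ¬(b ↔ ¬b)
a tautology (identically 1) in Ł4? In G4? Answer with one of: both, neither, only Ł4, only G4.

In Ł4: at b = 1/3 the value is 1/3 — not a tautology.
In G4: every assignment gives 1 — tautology.

only G4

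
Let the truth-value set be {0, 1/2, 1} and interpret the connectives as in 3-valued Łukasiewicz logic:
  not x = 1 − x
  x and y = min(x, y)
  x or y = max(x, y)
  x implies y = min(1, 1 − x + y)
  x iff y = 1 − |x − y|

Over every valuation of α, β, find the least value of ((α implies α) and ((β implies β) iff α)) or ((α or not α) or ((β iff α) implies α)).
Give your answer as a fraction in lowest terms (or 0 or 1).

1/2

Take α = 1/2, β = 1/2:
α implies α = 1/2 implies 1/2 = 1
β implies β = 1/2 implies 1/2 = 1
(β implies β) iff α = 1 iff 1/2 = 1/2
(α implies α) and ((β implies β) iff α) = 1 and 1/2 = 1/2
not α = not 1/2 = 1/2
α or not α = 1/2 or 1/2 = 1/2
β iff α = 1/2 iff 1/2 = 1
(β iff α) implies α = 1 implies 1/2 = 1/2
(α or not α) or ((β iff α) implies α) = 1/2 or 1/2 = 1/2
((α implies α) and ((β implies β) iff α)) or ((α or not α) or ((β iff α) implies α)) = 1/2 or 1/2 = 1/2
No assignment yields a value below 1/2, so this is the minimum.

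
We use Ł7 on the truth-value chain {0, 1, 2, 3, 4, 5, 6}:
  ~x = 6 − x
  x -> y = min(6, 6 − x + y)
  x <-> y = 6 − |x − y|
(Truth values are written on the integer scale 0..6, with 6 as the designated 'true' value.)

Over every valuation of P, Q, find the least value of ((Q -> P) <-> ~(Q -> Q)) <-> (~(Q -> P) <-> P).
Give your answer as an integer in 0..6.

Take P = 0, Q = 0:
Q -> P = 0 -> 0 = 6
Q -> Q = 0 -> 0 = 6
~(Q -> Q) = ~6 = 0
(Q -> P) <-> ~(Q -> Q) = 6 <-> 0 = 0
Q -> P = 0 -> 0 = 6
~(Q -> P) = ~6 = 0
~(Q -> P) <-> P = 0 <-> 0 = 6
((Q -> P) <-> ~(Q -> Q)) <-> (~(Q -> P) <-> P) = 0 <-> 6 = 0
No assignment yields a value below 0, so this is the minimum.

0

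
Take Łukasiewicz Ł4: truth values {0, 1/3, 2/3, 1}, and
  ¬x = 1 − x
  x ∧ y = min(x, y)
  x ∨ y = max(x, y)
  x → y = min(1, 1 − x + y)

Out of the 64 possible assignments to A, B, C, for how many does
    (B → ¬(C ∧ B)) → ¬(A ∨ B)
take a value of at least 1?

8

value 1: 8 assignments (counts)
value 2/3: 22 assignments
value 1/3: 20 assignments
value 0: 14 assignments
So 8 of the 64 assignments meet the threshold.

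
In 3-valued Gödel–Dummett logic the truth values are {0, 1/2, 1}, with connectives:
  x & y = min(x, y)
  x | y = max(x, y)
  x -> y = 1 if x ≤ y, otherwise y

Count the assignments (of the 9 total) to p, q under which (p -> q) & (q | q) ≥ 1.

3

p = 0, q = 0 ↦ 0  <
p = 0, q = 1/2 ↦ 1/2  <
p = 0, q = 1 ↦ 1  ≥
p = 1/2, q = 0 ↦ 0  <
p = 1/2, q = 1/2 ↦ 1/2  <
p = 1/2, q = 1 ↦ 1  ≥
p = 1, q = 0 ↦ 0  <
p = 1, q = 1/2 ↦ 1/2  <
p = 1, q = 1 ↦ 1  ≥
So 3 of the 9 assignments meet the threshold.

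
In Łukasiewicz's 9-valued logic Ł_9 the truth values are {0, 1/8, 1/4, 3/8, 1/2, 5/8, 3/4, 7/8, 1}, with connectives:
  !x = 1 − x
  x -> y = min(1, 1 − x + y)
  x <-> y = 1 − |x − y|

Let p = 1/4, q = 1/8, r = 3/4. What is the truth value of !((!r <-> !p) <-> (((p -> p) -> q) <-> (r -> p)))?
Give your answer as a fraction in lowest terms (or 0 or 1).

1/8

!r = !3/4 = 1/4
!p = !1/4 = 3/4
!r <-> !p = 1/4 <-> 3/4 = 1/2
p -> p = 1/4 -> 1/4 = 1
(p -> p) -> q = 1 -> 1/8 = 1/8
r -> p = 3/4 -> 1/4 = 1/2
((p -> p) -> q) <-> (r -> p) = 1/8 <-> 1/2 = 5/8
(!r <-> !p) <-> (((p -> p) -> q) <-> (r -> p)) = 1/2 <-> 5/8 = 7/8
!((!r <-> !p) <-> (((p -> p) -> q) <-> (r -> p))) = !7/8 = 1/8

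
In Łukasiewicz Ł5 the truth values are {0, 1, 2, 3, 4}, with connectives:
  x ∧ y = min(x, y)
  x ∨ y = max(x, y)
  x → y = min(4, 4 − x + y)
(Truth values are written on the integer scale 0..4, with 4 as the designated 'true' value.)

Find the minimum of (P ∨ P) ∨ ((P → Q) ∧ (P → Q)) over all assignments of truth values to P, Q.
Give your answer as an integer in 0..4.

2

Take P = 2, Q = 0:
P ∨ P = 2 ∨ 2 = 2
P → Q = 2 → 0 = 2
P → Q = 2 → 0 = 2
(P → Q) ∧ (P → Q) = 2 ∧ 2 = 2
(P ∨ P) ∨ ((P → Q) ∧ (P → Q)) = 2 ∨ 2 = 2
No assignment yields a value below 2, so this is the minimum.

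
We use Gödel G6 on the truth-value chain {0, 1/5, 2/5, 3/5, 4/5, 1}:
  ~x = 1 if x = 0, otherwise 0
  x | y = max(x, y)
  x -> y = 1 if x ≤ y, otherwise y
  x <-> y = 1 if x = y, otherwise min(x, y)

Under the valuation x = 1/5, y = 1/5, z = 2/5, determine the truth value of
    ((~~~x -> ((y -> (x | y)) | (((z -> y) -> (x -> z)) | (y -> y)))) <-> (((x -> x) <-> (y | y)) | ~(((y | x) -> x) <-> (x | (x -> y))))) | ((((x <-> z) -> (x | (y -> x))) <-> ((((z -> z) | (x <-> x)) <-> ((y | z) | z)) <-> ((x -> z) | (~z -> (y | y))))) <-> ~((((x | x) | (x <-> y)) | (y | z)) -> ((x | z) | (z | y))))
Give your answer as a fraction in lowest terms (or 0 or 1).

~x = ~1/5 = 0
~~x = ~0 = 1
~~~x = ~1 = 0
x | y = 1/5 | 1/5 = 1/5
y -> (x | y) = 1/5 -> 1/5 = 1
z -> y = 2/5 -> 1/5 = 1/5
x -> z = 1/5 -> 2/5 = 1
(z -> y) -> (x -> z) = 1/5 -> 1 = 1
y -> y = 1/5 -> 1/5 = 1
((z -> y) -> (x -> z)) | (y -> y) = 1 | 1 = 1
(y -> (x | y)) | (((z -> y) -> (x -> z)) | (y -> y)) = 1 | 1 = 1
~~~x -> ((y -> (x | y)) | (((z -> y) -> (x -> z)) | (y -> y))) = 0 -> 1 = 1
x -> x = 1/5 -> 1/5 = 1
y | y = 1/5 | 1/5 = 1/5
(x -> x) <-> (y | y) = 1 <-> 1/5 = 1/5
y | x = 1/5 | 1/5 = 1/5
(y | x) -> x = 1/5 -> 1/5 = 1
x -> y = 1/5 -> 1/5 = 1
x | (x -> y) = 1/5 | 1 = 1
((y | x) -> x) <-> (x | (x -> y)) = 1 <-> 1 = 1
~(((y | x) -> x) <-> (x | (x -> y))) = ~1 = 0
((x -> x) <-> (y | y)) | ~(((y | x) -> x) <-> (x | (x -> y))) = 1/5 | 0 = 1/5
(~~~x -> ((y -> (x | y)) | (((z -> y) -> (x -> z)) | (y -> y)))) <-> (((x -> x) <-> (y | y)) | ~(((y | x) -> x) <-> (x | (x -> y)))) = 1 <-> 1/5 = 1/5
x <-> z = 1/5 <-> 2/5 = 1/5
y -> x = 1/5 -> 1/5 = 1
x | (y -> x) = 1/5 | 1 = 1
(x <-> z) -> (x | (y -> x)) = 1/5 -> 1 = 1
z -> z = 2/5 -> 2/5 = 1
x <-> x = 1/5 <-> 1/5 = 1
(z -> z) | (x <-> x) = 1 | 1 = 1
y | z = 1/5 | 2/5 = 2/5
(y | z) | z = 2/5 | 2/5 = 2/5
((z -> z) | (x <-> x)) <-> ((y | z) | z) = 1 <-> 2/5 = 2/5
x -> z = 1/5 -> 2/5 = 1
~z = ~2/5 = 0
y | y = 1/5 | 1/5 = 1/5
~z -> (y | y) = 0 -> 1/5 = 1
(x -> z) | (~z -> (y | y)) = 1 | 1 = 1
(((z -> z) | (x <-> x)) <-> ((y | z) | z)) <-> ((x -> z) | (~z -> (y | y))) = 2/5 <-> 1 = 2/5
((x <-> z) -> (x | (y -> x))) <-> ((((z -> z) | (x <-> x)) <-> ((y | z) | z)) <-> ((x -> z) | (~z -> (y | y)))) = 1 <-> 2/5 = 2/5
x | x = 1/5 | 1/5 = 1/5
x <-> y = 1/5 <-> 1/5 = 1
(x | x) | (x <-> y) = 1/5 | 1 = 1
y | z = 1/5 | 2/5 = 2/5
((x | x) | (x <-> y)) | (y | z) = 1 | 2/5 = 1
x | z = 1/5 | 2/5 = 2/5
z | y = 2/5 | 1/5 = 2/5
(x | z) | (z | y) = 2/5 | 2/5 = 2/5
(((x | x) | (x <-> y)) | (y | z)) -> ((x | z) | (z | y)) = 1 -> 2/5 = 2/5
~((((x | x) | (x <-> y)) | (y | z)) -> ((x | z) | (z | y))) = ~2/5 = 0
(((x <-> z) -> (x | (y -> x))) <-> ((((z -> z) | (x <-> x)) <-> ((y | z) | z)) <-> ((x -> z) | (~z -> (y | y))))) <-> ~((((x | x) | (x <-> y)) | (y | z)) -> ((x | z) | (z | y))) = 2/5 <-> 0 = 0
((~~~x -> ((y -> (x | y)) | (((z -> y) -> (x -> z)) | (y -> y)))) <-> (((x -> x) <-> (y | y)) | ~(((y | x) -> x) <-> (x | (x -> y))))) | ((((x <-> z) -> (x | (y -> x))) <-> ((((z -> z) | (x <-> x)) <-> ((y | z) | z)) <-> ((x -> z) | (~z -> (y | y))))) <-> ~((((x | x) | (x <-> y)) | (y | z)) -> ((x | z) | (z | y)))) = 1/5 | 0 = 1/5

1/5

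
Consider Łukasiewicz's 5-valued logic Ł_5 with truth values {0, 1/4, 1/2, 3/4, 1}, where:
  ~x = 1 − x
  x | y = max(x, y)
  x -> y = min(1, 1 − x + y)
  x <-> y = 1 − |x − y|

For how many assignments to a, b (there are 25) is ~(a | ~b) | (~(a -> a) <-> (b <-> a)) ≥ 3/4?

value 1: 2 assignments (counts)
value 3/4: 5 assignments (counts)
value 1/2: 8 assignments
value 1/4: 8 assignments
value 0: 2 assignments
So 7 of the 25 assignments meet the threshold.

7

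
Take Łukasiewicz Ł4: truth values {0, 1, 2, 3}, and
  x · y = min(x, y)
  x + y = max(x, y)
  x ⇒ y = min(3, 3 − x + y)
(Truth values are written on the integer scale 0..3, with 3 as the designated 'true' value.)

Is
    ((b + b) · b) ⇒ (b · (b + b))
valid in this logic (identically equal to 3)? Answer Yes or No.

b = 0 ↦ 3
b = 1 ↦ 3
b = 2 ↦ 3
b = 3 ↦ 3
Every assignment gives a value ≥ 3.

Yes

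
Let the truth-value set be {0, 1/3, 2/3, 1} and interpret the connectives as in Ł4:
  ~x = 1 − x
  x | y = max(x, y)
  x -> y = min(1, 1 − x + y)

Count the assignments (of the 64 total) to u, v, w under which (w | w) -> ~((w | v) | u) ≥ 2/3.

value 1: 25 assignments (counts)
value 2/3: 16 assignments (counts)
value 1/3: 7 assignments
value 0: 16 assignments
So 41 of the 64 assignments meet the threshold.

41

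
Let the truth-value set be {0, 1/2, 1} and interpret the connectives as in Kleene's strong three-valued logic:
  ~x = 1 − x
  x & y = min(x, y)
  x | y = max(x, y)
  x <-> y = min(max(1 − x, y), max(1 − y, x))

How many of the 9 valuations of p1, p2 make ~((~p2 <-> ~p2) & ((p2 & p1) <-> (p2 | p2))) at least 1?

p1 = 0, p2 = 0 ↦ 0  <
p1 = 0, p2 = 1/2 ↦ 1/2  <
p1 = 0, p2 = 1 ↦ 1  ≥
p1 = 1/2, p2 = 0 ↦ 0  <
p1 = 1/2, p2 = 1/2 ↦ 1/2  <
p1 = 1/2, p2 = 1 ↦ 1/2  <
p1 = 1, p2 = 0 ↦ 0  <
p1 = 1, p2 = 1/2 ↦ 1/2  <
p1 = 1, p2 = 1 ↦ 0  <
So 1 of the 9 assignments meets the threshold.

1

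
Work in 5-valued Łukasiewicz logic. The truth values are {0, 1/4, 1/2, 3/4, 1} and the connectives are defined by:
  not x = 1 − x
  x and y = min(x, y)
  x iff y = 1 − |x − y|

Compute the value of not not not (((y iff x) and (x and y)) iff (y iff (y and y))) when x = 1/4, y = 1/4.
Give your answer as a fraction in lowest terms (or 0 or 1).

y iff x = 1/4 iff 1/4 = 1
x and y = 1/4 and 1/4 = 1/4
(y iff x) and (x and y) = 1 and 1/4 = 1/4
y and y = 1/4 and 1/4 = 1/4
y iff (y and y) = 1/4 iff 1/4 = 1
((y iff x) and (x and y)) iff (y iff (y and y)) = 1/4 iff 1 = 1/4
not (((y iff x) and (x and y)) iff (y iff (y and y))) = not 1/4 = 3/4
not not (((y iff x) and (x and y)) iff (y iff (y and y))) = not 3/4 = 1/4
not not not (((y iff x) and (x and y)) iff (y iff (y and y))) = not 1/4 = 3/4

3/4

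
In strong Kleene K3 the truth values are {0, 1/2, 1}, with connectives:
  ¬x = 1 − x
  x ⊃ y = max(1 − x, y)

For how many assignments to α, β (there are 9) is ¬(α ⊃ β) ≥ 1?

α = 0, β = 0 ↦ 0  <
α = 0, β = 1/2 ↦ 0  <
α = 0, β = 1 ↦ 0  <
α = 1/2, β = 0 ↦ 1/2  <
α = 1/2, β = 1/2 ↦ 1/2  <
α = 1/2, β = 1 ↦ 0  <
α = 1, β = 0 ↦ 1  ≥
α = 1, β = 1/2 ↦ 1/2  <
α = 1, β = 1 ↦ 0  <
So 1 of the 9 assignments meets the threshold.

1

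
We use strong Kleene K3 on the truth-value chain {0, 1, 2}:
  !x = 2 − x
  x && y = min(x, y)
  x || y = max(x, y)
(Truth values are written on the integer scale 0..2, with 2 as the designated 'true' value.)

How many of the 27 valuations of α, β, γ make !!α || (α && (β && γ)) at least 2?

9

value 2: 9 assignments (counts)
value 1: 9 assignments
value 0: 9 assignments
So 9 of the 27 assignments meet the threshold.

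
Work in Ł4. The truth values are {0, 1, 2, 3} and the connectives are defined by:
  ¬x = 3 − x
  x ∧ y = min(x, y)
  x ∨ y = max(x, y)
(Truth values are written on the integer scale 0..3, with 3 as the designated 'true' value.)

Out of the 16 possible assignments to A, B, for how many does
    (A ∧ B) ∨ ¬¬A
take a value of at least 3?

A = 0, B = 0 ↦ 0  <
A = 0, B = 1 ↦ 0  <
A = 0, B = 2 ↦ 0  <
A = 0, B = 3 ↦ 0  <
A = 1, B = 0 ↦ 1  <
A = 1, B = 1 ↦ 1  <
A = 1, B = 2 ↦ 1  <
A = 1, B = 3 ↦ 1  <
A = 2, B = 0 ↦ 2  <
A = 2, B = 1 ↦ 2  <
A = 2, B = 2 ↦ 2  <
A = 2, B = 3 ↦ 2  <
A = 3, B = 0 ↦ 3  ≥
A = 3, B = 1 ↦ 3  ≥
A = 3, B = 2 ↦ 3  ≥
A = 3, B = 3 ↦ 3  ≥
So 4 of the 16 assignments meet the threshold.

4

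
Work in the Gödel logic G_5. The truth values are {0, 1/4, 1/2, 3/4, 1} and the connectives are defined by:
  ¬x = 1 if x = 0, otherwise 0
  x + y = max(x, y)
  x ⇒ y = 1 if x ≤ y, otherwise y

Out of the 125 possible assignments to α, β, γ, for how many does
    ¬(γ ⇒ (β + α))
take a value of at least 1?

4

value 1: 4 assignments (counts)
value 0: 121 assignments
So 4 of the 125 assignments meet the threshold.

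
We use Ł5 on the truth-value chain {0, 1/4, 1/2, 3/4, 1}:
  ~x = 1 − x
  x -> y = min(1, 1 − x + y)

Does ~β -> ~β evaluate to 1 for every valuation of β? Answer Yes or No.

Yes

β = 0 ↦ 1
β = 1/4 ↦ 1
β = 1/2 ↦ 1
β = 3/4 ↦ 1
β = 1 ↦ 1
Every assignment gives a value ≥ 1.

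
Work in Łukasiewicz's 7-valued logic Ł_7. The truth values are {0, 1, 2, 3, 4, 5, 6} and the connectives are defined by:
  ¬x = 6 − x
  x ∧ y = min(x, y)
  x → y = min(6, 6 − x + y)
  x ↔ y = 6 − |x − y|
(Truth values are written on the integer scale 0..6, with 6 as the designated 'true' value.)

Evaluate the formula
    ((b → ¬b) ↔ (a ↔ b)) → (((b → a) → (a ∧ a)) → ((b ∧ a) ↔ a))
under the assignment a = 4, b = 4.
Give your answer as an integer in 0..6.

¬b = ¬4 = 2
b → ¬b = 4 → 2 = 4
a ↔ b = 4 ↔ 4 = 6
(b → ¬b) ↔ (a ↔ b) = 4 ↔ 6 = 4
b → a = 4 → 4 = 6
a ∧ a = 4 ∧ 4 = 4
(b → a) → (a ∧ a) = 6 → 4 = 4
b ∧ a = 4 ∧ 4 = 4
(b ∧ a) ↔ a = 4 ↔ 4 = 6
((b → a) → (a ∧ a)) → ((b ∧ a) ↔ a) = 4 → 6 = 6
((b → ¬b) ↔ (a ↔ b)) → (((b → a) → (a ∧ a)) → ((b ∧ a) ↔ a)) = 4 → 6 = 6

6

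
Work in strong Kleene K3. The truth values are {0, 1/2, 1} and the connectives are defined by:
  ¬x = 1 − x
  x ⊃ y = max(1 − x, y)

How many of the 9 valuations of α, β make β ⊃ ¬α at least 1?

α = 0, β = 0 ↦ 1  ≥
α = 0, β = 1/2 ↦ 1  ≥
α = 0, β = 1 ↦ 1  ≥
α = 1/2, β = 0 ↦ 1  ≥
α = 1/2, β = 1/2 ↦ 1/2  <
α = 1/2, β = 1 ↦ 1/2  <
α = 1, β = 0 ↦ 1  ≥
α = 1, β = 1/2 ↦ 1/2  <
α = 1, β = 1 ↦ 0  <
So 5 of the 9 assignments meet the threshold.

5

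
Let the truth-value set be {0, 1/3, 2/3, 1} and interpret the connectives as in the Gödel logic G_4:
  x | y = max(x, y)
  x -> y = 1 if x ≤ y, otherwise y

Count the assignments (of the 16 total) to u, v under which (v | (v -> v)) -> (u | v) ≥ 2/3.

12

u = 0, v = 0 ↦ 0  <
u = 0, v = 1/3 ↦ 1/3  <
u = 0, v = 2/3 ↦ 2/3  ≥
u = 0, v = 1 ↦ 1  ≥
u = 1/3, v = 0 ↦ 1/3  <
u = 1/3, v = 1/3 ↦ 1/3  <
u = 1/3, v = 2/3 ↦ 2/3  ≥
u = 1/3, v = 1 ↦ 1  ≥
u = 2/3, v = 0 ↦ 2/3  ≥
u = 2/3, v = 1/3 ↦ 2/3  ≥
u = 2/3, v = 2/3 ↦ 2/3  ≥
u = 2/3, v = 1 ↦ 1  ≥
u = 1, v = 0 ↦ 1  ≥
u = 1, v = 1/3 ↦ 1  ≥
u = 1, v = 2/3 ↦ 1  ≥
u = 1, v = 1 ↦ 1  ≥
So 12 of the 16 assignments meet the threshold.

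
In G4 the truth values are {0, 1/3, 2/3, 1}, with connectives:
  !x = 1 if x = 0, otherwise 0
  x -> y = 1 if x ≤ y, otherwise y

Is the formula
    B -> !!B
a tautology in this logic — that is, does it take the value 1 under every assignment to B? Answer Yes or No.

Yes

B = 0 ↦ 1
B = 1/3 ↦ 1
B = 2/3 ↦ 1
B = 1 ↦ 1
Every assignment gives a value ≥ 1.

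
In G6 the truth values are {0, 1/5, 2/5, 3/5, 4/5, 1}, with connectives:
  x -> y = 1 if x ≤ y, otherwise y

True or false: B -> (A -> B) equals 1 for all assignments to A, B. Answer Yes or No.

At A = 2/5, B = 1, for instance:
A -> B = 2/5 -> 1 = 1
B -> (A -> B) = 1 -> 1 = 1
and checking the remaining 35 assignments likewise gives ≥ 1 in every case.

Yes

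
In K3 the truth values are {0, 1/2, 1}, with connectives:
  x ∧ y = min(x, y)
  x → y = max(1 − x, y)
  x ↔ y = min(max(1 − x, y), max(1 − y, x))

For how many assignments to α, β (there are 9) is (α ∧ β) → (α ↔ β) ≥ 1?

6

α = 0, β = 0 ↦ 1  ≥
α = 0, β = 1/2 ↦ 1  ≥
α = 0, β = 1 ↦ 1  ≥
α = 1/2, β = 0 ↦ 1  ≥
α = 1/2, β = 1/2 ↦ 1/2  <
α = 1/2, β = 1 ↦ 1/2  <
α = 1, β = 0 ↦ 1  ≥
α = 1, β = 1/2 ↦ 1/2  <
α = 1, β = 1 ↦ 1  ≥
So 6 of the 9 assignments meet the threshold.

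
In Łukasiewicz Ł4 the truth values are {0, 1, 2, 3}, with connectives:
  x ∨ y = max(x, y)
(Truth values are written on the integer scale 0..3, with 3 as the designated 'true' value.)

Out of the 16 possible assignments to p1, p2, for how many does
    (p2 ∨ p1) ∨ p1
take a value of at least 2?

12

p1 = 0, p2 = 0 ↦ 0  <
p1 = 0, p2 = 1 ↦ 1  <
p1 = 0, p2 = 2 ↦ 2  ≥
p1 = 0, p2 = 3 ↦ 3  ≥
p1 = 1, p2 = 0 ↦ 1  <
p1 = 1, p2 = 1 ↦ 1  <
p1 = 1, p2 = 2 ↦ 2  ≥
p1 = 1, p2 = 3 ↦ 3  ≥
p1 = 2, p2 = 0 ↦ 2  ≥
p1 = 2, p2 = 1 ↦ 2  ≥
p1 = 2, p2 = 2 ↦ 2  ≥
p1 = 2, p2 = 3 ↦ 3  ≥
p1 = 3, p2 = 0 ↦ 3  ≥
p1 = 3, p2 = 1 ↦ 3  ≥
p1 = 3, p2 = 2 ↦ 3  ≥
p1 = 3, p2 = 3 ↦ 3  ≥
So 12 of the 16 assignments meet the threshold.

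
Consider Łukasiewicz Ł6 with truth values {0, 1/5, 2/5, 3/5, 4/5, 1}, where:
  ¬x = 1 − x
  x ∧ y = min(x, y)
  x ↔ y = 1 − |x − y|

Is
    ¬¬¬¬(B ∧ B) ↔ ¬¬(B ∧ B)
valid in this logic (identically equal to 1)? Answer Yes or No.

B = 0 ↦ 1
B = 1/5 ↦ 1
B = 2/5 ↦ 1
B = 3/5 ↦ 1
B = 4/5 ↦ 1
B = 1 ↦ 1
Every assignment gives a value ≥ 1.

Yes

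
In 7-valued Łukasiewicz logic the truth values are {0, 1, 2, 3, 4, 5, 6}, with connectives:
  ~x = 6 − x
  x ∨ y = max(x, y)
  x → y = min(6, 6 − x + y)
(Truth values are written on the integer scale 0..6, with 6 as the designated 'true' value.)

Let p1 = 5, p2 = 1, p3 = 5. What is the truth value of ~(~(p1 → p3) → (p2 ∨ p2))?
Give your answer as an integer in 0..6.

0

p1 → p3 = 5 → 5 = 6
~(p1 → p3) = ~6 = 0
p2 ∨ p2 = 1 ∨ 1 = 1
~(p1 → p3) → (p2 ∨ p2) = 0 → 1 = 6
~(~(p1 → p3) → (p2 ∨ p2)) = ~6 = 0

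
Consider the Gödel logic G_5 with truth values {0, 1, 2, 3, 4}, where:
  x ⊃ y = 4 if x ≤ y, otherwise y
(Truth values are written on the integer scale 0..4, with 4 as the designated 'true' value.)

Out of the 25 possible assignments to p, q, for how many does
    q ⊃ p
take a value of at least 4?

value 4: 15 assignments (counts)
value 3: 1 assignment
value 2: 2 assignments
value 1: 3 assignments
value 0: 4 assignments
So 15 of the 25 assignments meet the threshold.

15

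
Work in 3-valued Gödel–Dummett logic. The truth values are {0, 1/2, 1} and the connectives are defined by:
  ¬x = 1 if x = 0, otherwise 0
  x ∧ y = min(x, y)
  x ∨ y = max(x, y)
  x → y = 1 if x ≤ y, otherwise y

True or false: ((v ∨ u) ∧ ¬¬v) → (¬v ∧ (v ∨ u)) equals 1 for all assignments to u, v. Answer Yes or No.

Counterexample: take u = 0, v = 1/2.
v ∨ u = 1/2 ∨ 0 = 1/2
¬v = ¬1/2 = 0
¬¬v = ¬0 = 1
(v ∨ u) ∧ ¬¬v = 1/2 ∧ 1 = 1/2
¬v = ¬1/2 = 0
v ∨ u = 1/2 ∨ 0 = 1/2
¬v ∧ (v ∨ u) = 0 ∧ 1/2 = 0
((v ∨ u) ∧ ¬¬v) → (¬v ∧ (v ∨ u)) = 1/2 → 0 = 0
This gives 0 ≠ 1.

No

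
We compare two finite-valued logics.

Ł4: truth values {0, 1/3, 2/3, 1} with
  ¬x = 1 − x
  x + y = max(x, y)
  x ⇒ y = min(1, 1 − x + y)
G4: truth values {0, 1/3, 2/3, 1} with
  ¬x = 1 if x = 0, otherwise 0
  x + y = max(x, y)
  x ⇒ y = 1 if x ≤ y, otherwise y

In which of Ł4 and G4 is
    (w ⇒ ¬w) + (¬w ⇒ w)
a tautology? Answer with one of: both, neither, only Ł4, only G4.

both

In Ł4: every assignment gives 1 — tautology.
In G4: every assignment gives 1 — tautology.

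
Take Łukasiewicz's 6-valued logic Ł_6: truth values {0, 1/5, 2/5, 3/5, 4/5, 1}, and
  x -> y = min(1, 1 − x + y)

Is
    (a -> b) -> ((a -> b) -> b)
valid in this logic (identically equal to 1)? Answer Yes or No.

Counterexample: take a = 0, b = 0.
a -> b = 0 -> 0 = 1
a -> b = 0 -> 0 = 1
(a -> b) -> b = 1 -> 0 = 0
(a -> b) -> ((a -> b) -> b) = 1 -> 0 = 0
This gives 0 ≠ 1.

No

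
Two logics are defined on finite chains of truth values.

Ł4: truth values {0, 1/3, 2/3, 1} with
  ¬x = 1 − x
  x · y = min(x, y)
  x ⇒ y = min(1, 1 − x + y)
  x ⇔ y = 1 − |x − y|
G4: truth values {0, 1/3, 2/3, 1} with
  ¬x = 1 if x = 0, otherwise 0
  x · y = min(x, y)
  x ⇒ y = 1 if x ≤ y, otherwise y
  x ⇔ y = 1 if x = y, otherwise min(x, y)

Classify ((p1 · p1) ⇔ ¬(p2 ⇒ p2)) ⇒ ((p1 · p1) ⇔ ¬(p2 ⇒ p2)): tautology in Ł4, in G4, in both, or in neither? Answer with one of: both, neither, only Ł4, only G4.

In Ł4: every assignment gives 1 — tautology.
In G4: every assignment gives 1 — tautology.

both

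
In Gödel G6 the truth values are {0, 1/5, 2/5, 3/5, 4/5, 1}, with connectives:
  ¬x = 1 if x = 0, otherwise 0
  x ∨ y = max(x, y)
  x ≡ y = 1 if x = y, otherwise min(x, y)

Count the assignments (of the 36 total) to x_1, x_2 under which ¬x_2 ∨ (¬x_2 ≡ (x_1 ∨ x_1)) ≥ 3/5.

value 1: 11 assignments (counts)
value 0: 25 assignments
So 11 of the 36 assignments meet the threshold.

11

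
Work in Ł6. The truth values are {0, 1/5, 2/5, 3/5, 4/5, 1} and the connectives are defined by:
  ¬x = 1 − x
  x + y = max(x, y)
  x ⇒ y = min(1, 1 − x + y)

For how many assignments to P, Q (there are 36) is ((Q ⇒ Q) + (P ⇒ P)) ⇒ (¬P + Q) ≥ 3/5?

27

value 1: 11 assignments (counts)
value 4/5: 9 assignments (counts)
value 3/5: 7 assignments (counts)
value 2/5: 5 assignments
value 1/5: 3 assignments
value 0: 1 assignment
So 27 of the 36 assignments meet the threshold.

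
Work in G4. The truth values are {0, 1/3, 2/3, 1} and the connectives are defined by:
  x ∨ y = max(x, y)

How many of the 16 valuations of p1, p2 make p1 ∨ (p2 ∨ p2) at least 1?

7

p1 = 0, p2 = 0 ↦ 0  <
p1 = 0, p2 = 1/3 ↦ 1/3  <
p1 = 0, p2 = 2/3 ↦ 2/3  <
p1 = 0, p2 = 1 ↦ 1  ≥
p1 = 1/3, p2 = 0 ↦ 1/3  <
p1 = 1/3, p2 = 1/3 ↦ 1/3  <
p1 = 1/3, p2 = 2/3 ↦ 2/3  <
p1 = 1/3, p2 = 1 ↦ 1  ≥
p1 = 2/3, p2 = 0 ↦ 2/3  <
p1 = 2/3, p2 = 1/3 ↦ 2/3  <
p1 = 2/3, p2 = 2/3 ↦ 2/3  <
p1 = 2/3, p2 = 1 ↦ 1  ≥
p1 = 1, p2 = 0 ↦ 1  ≥
p1 = 1, p2 = 1/3 ↦ 1  ≥
p1 = 1, p2 = 2/3 ↦ 1  ≥
p1 = 1, p2 = 1 ↦ 1  ≥
So 7 of the 16 assignments meet the threshold.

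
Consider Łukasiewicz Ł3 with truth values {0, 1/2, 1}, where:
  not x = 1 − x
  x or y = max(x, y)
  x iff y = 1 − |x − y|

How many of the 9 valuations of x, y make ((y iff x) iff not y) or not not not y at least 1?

6

x = 0, y = 0 ↦ 1  ≥
x = 0, y = 1/2 ↦ 1  ≥
x = 0, y = 1 ↦ 1  ≥
x = 1/2, y = 0 ↦ 1  ≥
x = 1/2, y = 1/2 ↦ 1/2  <
x = 1/2, y = 1 ↦ 1/2  <
x = 1, y = 0 ↦ 1  ≥
x = 1, y = 1/2 ↦ 1  ≥
x = 1, y = 1 ↦ 0  <
So 6 of the 9 assignments meet the threshold.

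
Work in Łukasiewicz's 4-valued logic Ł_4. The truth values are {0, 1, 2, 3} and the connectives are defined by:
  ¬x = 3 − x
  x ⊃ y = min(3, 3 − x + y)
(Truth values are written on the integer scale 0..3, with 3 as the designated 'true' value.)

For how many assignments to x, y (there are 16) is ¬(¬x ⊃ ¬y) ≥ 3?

x = 0, y = 0 ↦ 0  <
x = 0, y = 1 ↦ 1  <
x = 0, y = 2 ↦ 2  <
x = 0, y = 3 ↦ 3  ≥
x = 1, y = 0 ↦ 0  <
x = 1, y = 1 ↦ 0  <
x = 1, y = 2 ↦ 1  <
x = 1, y = 3 ↦ 2  <
x = 2, y = 0 ↦ 0  <
x = 2, y = 1 ↦ 0  <
x = 2, y = 2 ↦ 0  <
x = 2, y = 3 ↦ 1  <
x = 3, y = 0 ↦ 0  <
x = 3, y = 1 ↦ 0  <
x = 3, y = 2 ↦ 0  <
x = 3, y = 3 ↦ 0  <
So 1 of the 16 assignments meets the threshold.

1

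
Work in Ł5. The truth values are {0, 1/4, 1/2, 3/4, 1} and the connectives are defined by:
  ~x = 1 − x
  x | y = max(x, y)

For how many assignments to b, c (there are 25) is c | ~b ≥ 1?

value 1: 9 assignments (counts)
value 3/4: 7 assignments
value 1/2: 5 assignments
value 1/4: 3 assignments
value 0: 1 assignment
So 9 of the 25 assignments meet the threshold.

9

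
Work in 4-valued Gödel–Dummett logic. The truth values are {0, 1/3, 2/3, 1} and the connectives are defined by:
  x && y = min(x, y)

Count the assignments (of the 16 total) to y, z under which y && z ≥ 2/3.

4

y = 0, z = 0 ↦ 0  <
y = 0, z = 1/3 ↦ 0  <
y = 0, z = 2/3 ↦ 0  <
y = 0, z = 1 ↦ 0  <
y = 1/3, z = 0 ↦ 0  <
y = 1/3, z = 1/3 ↦ 1/3  <
y = 1/3, z = 2/3 ↦ 1/3  <
y = 1/3, z = 1 ↦ 1/3  <
y = 2/3, z = 0 ↦ 0  <
y = 2/3, z = 1/3 ↦ 1/3  <
y = 2/3, z = 2/3 ↦ 2/3  ≥
y = 2/3, z = 1 ↦ 2/3  ≥
y = 1, z = 0 ↦ 0  <
y = 1, z = 1/3 ↦ 1/3  <
y = 1, z = 2/3 ↦ 2/3  ≥
y = 1, z = 1 ↦ 1  ≥
So 4 of the 16 assignments meet the threshold.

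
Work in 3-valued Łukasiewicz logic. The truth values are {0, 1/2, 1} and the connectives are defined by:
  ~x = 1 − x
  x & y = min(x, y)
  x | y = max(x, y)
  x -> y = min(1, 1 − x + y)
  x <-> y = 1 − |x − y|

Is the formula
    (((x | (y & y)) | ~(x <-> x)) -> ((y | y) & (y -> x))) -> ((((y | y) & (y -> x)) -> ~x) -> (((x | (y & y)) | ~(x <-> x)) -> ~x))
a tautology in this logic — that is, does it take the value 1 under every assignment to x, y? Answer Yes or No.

Yes

x = 0, y = 0 ↦ 1
x = 0, y = 1/2 ↦ 1
x = 0, y = 1 ↦ 1
x = 1/2, y = 0 ↦ 1
x = 1/2, y = 1/2 ↦ 1
x = 1/2, y = 1 ↦ 1
x = 1, y = 0 ↦ 1
x = 1, y = 1/2 ↦ 1
x = 1, y = 1 ↦ 1
Every assignment gives a value ≥ 1.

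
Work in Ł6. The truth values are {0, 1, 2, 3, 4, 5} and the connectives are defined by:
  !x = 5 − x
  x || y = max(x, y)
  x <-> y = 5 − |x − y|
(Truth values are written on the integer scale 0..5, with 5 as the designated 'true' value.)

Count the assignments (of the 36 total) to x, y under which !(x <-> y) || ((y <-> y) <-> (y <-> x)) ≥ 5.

8

value 5: 8 assignments (counts)
value 4: 14 assignments
value 3: 14 assignments
So 8 of the 36 assignments meet the threshold.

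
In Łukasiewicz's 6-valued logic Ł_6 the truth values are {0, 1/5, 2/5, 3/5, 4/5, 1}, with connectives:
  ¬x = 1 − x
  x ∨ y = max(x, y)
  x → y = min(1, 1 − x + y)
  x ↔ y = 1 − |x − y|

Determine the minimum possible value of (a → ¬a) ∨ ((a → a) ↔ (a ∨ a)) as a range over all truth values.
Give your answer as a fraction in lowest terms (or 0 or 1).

Take a = 3/5:
¬a = ¬3/5 = 2/5
a → ¬a = 3/5 → 2/5 = 4/5
a → a = 3/5 → 3/5 = 1
a ∨ a = 3/5 ∨ 3/5 = 3/5
(a → a) ↔ (a ∨ a) = 1 ↔ 3/5 = 3/5
(a → ¬a) ∨ ((a → a) ↔ (a ∨ a)) = 4/5 ∨ 3/5 = 4/5
No assignment yields a value below 4/5, so this is the minimum.

4/5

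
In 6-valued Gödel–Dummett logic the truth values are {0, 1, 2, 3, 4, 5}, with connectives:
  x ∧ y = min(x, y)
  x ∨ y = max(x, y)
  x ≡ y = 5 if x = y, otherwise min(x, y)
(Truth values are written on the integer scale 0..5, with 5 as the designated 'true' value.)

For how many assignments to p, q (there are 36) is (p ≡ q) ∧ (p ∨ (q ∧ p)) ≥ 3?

9

value 5: 1 assignment (counts)
value 4: 3 assignments (counts)
value 3: 5 assignments (counts)
value 2: 7 assignments
value 1: 9 assignments
value 0: 11 assignments
So 9 of the 36 assignments meet the threshold.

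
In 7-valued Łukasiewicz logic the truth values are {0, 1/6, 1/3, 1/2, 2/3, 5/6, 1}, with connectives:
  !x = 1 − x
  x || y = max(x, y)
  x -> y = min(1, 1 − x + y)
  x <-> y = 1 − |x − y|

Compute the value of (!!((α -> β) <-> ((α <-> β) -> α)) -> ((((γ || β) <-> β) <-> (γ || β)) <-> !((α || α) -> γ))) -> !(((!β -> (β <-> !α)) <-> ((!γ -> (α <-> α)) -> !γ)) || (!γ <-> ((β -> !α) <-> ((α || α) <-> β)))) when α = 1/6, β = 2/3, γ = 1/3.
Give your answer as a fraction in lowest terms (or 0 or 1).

1/2

α -> β = 1/6 -> 2/3 = 1
α <-> β = 1/6 <-> 2/3 = 1/2
(α <-> β) -> α = 1/2 -> 1/6 = 2/3
(α -> β) <-> ((α <-> β) -> α) = 1 <-> 2/3 = 2/3
!((α -> β) <-> ((α <-> β) -> α)) = !2/3 = 1/3
!!((α -> β) <-> ((α <-> β) -> α)) = !1/3 = 2/3
γ || β = 1/3 || 2/3 = 2/3
(γ || β) <-> β = 2/3 <-> 2/3 = 1
γ || β = 1/3 || 2/3 = 2/3
((γ || β) <-> β) <-> (γ || β) = 1 <-> 2/3 = 2/3
α || α = 1/6 || 1/6 = 1/6
(α || α) -> γ = 1/6 -> 1/3 = 1
!((α || α) -> γ) = !1 = 0
(((γ || β) <-> β) <-> (γ || β)) <-> !((α || α) -> γ) = 2/3 <-> 0 = 1/3
!!((α -> β) <-> ((α <-> β) -> α)) -> ((((γ || β) <-> β) <-> (γ || β)) <-> !((α || α) -> γ)) = 2/3 -> 1/3 = 2/3
!β = !2/3 = 1/3
!α = !1/6 = 5/6
β <-> !α = 2/3 <-> 5/6 = 5/6
!β -> (β <-> !α) = 1/3 -> 5/6 = 1
!γ = !1/3 = 2/3
α <-> α = 1/6 <-> 1/6 = 1
!γ -> (α <-> α) = 2/3 -> 1 = 1
!γ = !1/3 = 2/3
(!γ -> (α <-> α)) -> !γ = 1 -> 2/3 = 2/3
(!β -> (β <-> !α)) <-> ((!γ -> (α <-> α)) -> !γ) = 1 <-> 2/3 = 2/3
!γ = !1/3 = 2/3
!α = !1/6 = 5/6
β -> !α = 2/3 -> 5/6 = 1
α || α = 1/6 || 1/6 = 1/6
(α || α) <-> β = 1/6 <-> 2/3 = 1/2
(β -> !α) <-> ((α || α) <-> β) = 1 <-> 1/2 = 1/2
!γ <-> ((β -> !α) <-> ((α || α) <-> β)) = 2/3 <-> 1/2 = 5/6
((!β -> (β <-> !α)) <-> ((!γ -> (α <-> α)) -> !γ)) || (!γ <-> ((β -> !α) <-> ((α || α) <-> β))) = 2/3 || 5/6 = 5/6
!(((!β -> (β <-> !α)) <-> ((!γ -> (α <-> α)) -> !γ)) || (!γ <-> ((β -> !α) <-> ((α || α) <-> β)))) = !5/6 = 1/6
(!!((α -> β) <-> ((α <-> β) -> α)) -> ((((γ || β) <-> β) <-> (γ || β)) <-> !((α || α) -> γ))) -> !(((!β -> (β <-> !α)) <-> ((!γ -> (α <-> α)) -> !γ)) || (!γ <-> ((β -> !α) <-> ((α || α) <-> β)))) = 2/3 -> 1/6 = 1/2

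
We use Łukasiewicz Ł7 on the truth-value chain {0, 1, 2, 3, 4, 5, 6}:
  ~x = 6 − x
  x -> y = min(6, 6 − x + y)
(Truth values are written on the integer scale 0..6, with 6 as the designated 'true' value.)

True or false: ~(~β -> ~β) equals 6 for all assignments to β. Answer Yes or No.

No

Counterexample: take β = 0.
~β = ~0 = 6
~β = ~0 = 6
~β -> ~β = 6 -> 6 = 6
~(~β -> ~β) = ~6 = 0
This gives 0 ≠ 6.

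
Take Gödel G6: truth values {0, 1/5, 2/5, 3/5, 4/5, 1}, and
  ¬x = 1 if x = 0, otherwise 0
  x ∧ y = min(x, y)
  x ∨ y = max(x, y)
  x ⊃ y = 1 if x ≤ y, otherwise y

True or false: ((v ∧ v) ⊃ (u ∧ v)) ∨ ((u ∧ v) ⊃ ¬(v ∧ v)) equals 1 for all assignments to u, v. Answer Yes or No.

Counterexample: take u = 1/5, v = 2/5.
v ∧ v = 2/5 ∧ 2/5 = 2/5
u ∧ v = 1/5 ∧ 2/5 = 1/5
(v ∧ v) ⊃ (u ∧ v) = 2/5 ⊃ 1/5 = 1/5
u ∧ v = 1/5 ∧ 2/5 = 1/5
v ∧ v = 2/5 ∧ 2/5 = 2/5
¬(v ∧ v) = ¬2/5 = 0
(u ∧ v) ⊃ ¬(v ∧ v) = 1/5 ⊃ 0 = 0
((v ∧ v) ⊃ (u ∧ v)) ∨ ((u ∧ v) ⊃ ¬(v ∧ v)) = 1/5 ∨ 0 = 1/5
This gives 1/5 ≠ 1.

No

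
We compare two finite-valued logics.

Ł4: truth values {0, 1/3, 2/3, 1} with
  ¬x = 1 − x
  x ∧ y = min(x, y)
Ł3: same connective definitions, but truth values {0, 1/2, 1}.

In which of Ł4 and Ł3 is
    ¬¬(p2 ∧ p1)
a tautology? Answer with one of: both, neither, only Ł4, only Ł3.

neither

In Ł4: at p1 = 0, p2 = 0 the value is 0 — not a tautology.
In Ł3: at p1 = 0, p2 = 0 the value is 0 — not a tautology.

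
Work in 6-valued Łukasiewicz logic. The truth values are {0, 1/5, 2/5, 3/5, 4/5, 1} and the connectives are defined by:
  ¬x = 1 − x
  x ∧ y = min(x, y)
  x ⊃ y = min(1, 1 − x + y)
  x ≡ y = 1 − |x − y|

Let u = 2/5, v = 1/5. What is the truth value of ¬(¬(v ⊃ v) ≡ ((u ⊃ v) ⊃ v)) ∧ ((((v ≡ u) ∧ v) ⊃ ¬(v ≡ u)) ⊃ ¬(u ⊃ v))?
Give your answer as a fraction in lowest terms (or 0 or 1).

1/5

v ⊃ v = 1/5 ⊃ 1/5 = 1
¬(v ⊃ v) = ¬1 = 0
u ⊃ v = 2/5 ⊃ 1/5 = 4/5
(u ⊃ v) ⊃ v = 4/5 ⊃ 1/5 = 2/5
¬(v ⊃ v) ≡ ((u ⊃ v) ⊃ v) = 0 ≡ 2/5 = 3/5
¬(¬(v ⊃ v) ≡ ((u ⊃ v) ⊃ v)) = ¬3/5 = 2/5
v ≡ u = 1/5 ≡ 2/5 = 4/5
(v ≡ u) ∧ v = 4/5 ∧ 1/5 = 1/5
v ≡ u = 1/5 ≡ 2/5 = 4/5
¬(v ≡ u) = ¬4/5 = 1/5
((v ≡ u) ∧ v) ⊃ ¬(v ≡ u) = 1/5 ⊃ 1/5 = 1
u ⊃ v = 2/5 ⊃ 1/5 = 4/5
¬(u ⊃ v) = ¬4/5 = 1/5
(((v ≡ u) ∧ v) ⊃ ¬(v ≡ u)) ⊃ ¬(u ⊃ v) = 1 ⊃ 1/5 = 1/5
¬(¬(v ⊃ v) ≡ ((u ⊃ v) ⊃ v)) ∧ ((((v ≡ u) ∧ v) ⊃ ¬(v ≡ u)) ⊃ ¬(u ⊃ v)) = 2/5 ∧ 1/5 = 1/5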